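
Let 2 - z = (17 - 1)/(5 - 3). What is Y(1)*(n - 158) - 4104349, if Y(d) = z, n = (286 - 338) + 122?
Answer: -4103821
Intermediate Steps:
n = 70 (n = -52 + 122 = 70)
z = -6 (z = 2 - (17 - 1)/(5 - 3) = 2 - 16/2 = 2 - 1*8 = 2 - 8 = -6)
Y(d) = -6
Y(1)*(n - 158) - 4104349 = -6*(70 - 158) - 4104349 = -6*(-88) - 4104349 = 528 - 4104349 = -4103821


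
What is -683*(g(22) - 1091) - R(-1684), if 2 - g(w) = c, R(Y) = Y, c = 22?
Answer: 760497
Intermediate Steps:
g(w) = -20 (g(w) = 2 - 1*22 = 2 - 22 = -20)
-683*(g(22) - 1091) - R(-1684) = -683*(-20 - 1091) - 1*(-1684) = -683*(-1111) + 1684 = 758813 + 1684 = 760497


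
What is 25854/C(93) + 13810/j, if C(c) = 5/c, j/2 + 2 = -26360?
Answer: 63385338239/131810 ≈ 4.8088e+5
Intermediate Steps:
j = -52724 (j = -4 + 2*(-26360) = -4 - 52720 = -52724)
25854/C(93) + 13810/j = 25854/((5/93)) + 13810/(-52724) = 25854/((5*(1/93))) + 13810*(-1/52724) = 25854/(5/93) - 6905/26362 = 25854*(93/5) - 6905/26362 = 2404422/5 - 6905/26362 = 63385338239/131810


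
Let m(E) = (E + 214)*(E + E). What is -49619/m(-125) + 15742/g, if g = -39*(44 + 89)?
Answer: -92885747/115410750 ≈ -0.80483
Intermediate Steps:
g = -5187 (g = -39*133 = -5187)
m(E) = 2*E*(214 + E) (m(E) = (214 + E)*(2*E) = 2*E*(214 + E))
-49619/m(-125) + 15742/g = -49619*(-1/(250*(214 - 125))) + 15742/(-5187) = -49619/(2*(-125)*89) + 15742*(-1/5187) = -49619/(-22250) - 15742/5187 = -49619*(-1/22250) - 15742/5187 = 49619/22250 - 15742/5187 = -92885747/115410750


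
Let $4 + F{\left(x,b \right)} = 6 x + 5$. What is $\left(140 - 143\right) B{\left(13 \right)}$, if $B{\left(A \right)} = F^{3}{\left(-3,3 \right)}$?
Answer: $14739$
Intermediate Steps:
$F{\left(x,b \right)} = 1 + 6 x$ ($F{\left(x,b \right)} = -4 + \left(6 x + 5\right) = -4 + \left(5 + 6 x\right) = 1 + 6 x$)
$B{\left(A \right)} = -4913$ ($B{\left(A \right)} = \left(1 + 6 \left(-3\right)\right)^{3} = \left(1 - 18\right)^{3} = \left(-17\right)^{3} = -4913$)
$\left(140 - 143\right) B{\left(13 \right)} = \left(140 - 143\right) \left(-4913\right) = \left(-3\right) \left(-4913\right) = 14739$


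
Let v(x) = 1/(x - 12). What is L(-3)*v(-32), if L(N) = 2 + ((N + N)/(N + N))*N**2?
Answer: -1/4 ≈ -0.25000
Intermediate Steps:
v(x) = 1/(-12 + x)
L(N) = 2 + N**2 (L(N) = 2 + ((2*N)/((2*N)))*N**2 = 2 + ((2*N)*(1/(2*N)))*N**2 = 2 + 1*N**2 = 2 + N**2)
L(-3)*v(-32) = (2 + (-3)**2)/(-12 - 32) = (2 + 9)/(-44) = 11*(-1/44) = -1/4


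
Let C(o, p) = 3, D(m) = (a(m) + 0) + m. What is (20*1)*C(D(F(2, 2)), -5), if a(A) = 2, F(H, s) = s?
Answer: 60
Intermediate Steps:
D(m) = 2 + m (D(m) = (2 + 0) + m = 2 + m)
(20*1)*C(D(F(2, 2)), -5) = (20*1)*3 = 20*3 = 60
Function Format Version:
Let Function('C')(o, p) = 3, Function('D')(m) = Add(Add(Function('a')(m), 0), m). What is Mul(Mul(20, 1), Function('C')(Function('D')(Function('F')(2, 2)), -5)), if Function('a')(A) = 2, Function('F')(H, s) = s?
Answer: 60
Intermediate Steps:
Function('D')(m) = Add(2, m) (Function('D')(m) = Add(Add(2, 0), m) = Add(2, m))
Mul(Mul(20, 1), Function('C')(Function('D')(Function('F')(2, 2)), -5)) = Mul(Mul(20, 1), 3) = Mul(20, 3) = 60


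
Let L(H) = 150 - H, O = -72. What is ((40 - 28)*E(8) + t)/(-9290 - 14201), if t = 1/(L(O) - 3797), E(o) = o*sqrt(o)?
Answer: 1/83980325 - 192*sqrt(2)/23491 ≈ -0.011559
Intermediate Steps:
E(o) = o**(3/2)
t = -1/3575 (t = 1/((150 - 1*(-72)) - 3797) = 1/((150 + 72) - 3797) = 1/(222 - 3797) = 1/(-3575) = -1/3575 ≈ -0.00027972)
((40 - 28)*E(8) + t)/(-9290 - 14201) = ((40 - 28)*8**(3/2) - 1/3575)/(-9290 - 14201) = (12*(16*sqrt(2)) - 1/3575)/(-23491) = (192*sqrt(2) - 1/3575)*(-1/23491) = (-1/3575 + 192*sqrt(2))*(-1/23491) = 1/83980325 - 192*sqrt(2)/23491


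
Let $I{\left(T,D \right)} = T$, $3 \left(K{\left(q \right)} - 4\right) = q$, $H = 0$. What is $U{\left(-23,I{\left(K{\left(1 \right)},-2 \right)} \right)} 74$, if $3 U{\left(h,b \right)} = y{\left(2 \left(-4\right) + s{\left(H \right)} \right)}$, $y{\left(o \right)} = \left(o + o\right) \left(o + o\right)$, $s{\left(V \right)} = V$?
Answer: $\frac{18944}{3} \approx 6314.7$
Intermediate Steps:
$K{\left(q \right)} = 4 + \frac{q}{3}$
$y{\left(o \right)} = 4 o^{2}$ ($y{\left(o \right)} = 2 o 2 o = 4 o^{2}$)
$U{\left(h,b \right)} = \frac{256}{3}$ ($U{\left(h,b \right)} = \frac{4 \left(2 \left(-4\right) + 0\right)^{2}}{3} = \frac{4 \left(-8 + 0\right)^{2}}{3} = \frac{4 \left(-8\right)^{2}}{3} = \frac{4 \cdot 64}{3} = \frac{1}{3} \cdot 256 = \frac{256}{3}$)
$U{\left(-23,I{\left(K{\left(1 \right)},-2 \right)} \right)} 74 = \frac{256}{3} \cdot 74 = \frac{18944}{3}$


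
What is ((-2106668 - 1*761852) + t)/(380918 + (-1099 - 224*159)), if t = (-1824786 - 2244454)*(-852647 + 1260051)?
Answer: -1657827521480/344203 ≈ -4.8164e+6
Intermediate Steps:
t = -1657824652960 (t = -4069240*407404 = -1657824652960)
((-2106668 - 1*761852) + t)/(380918 + (-1099 - 224*159)) = ((-2106668 - 1*761852) - 1657824652960)/(380918 + (-1099 - 224*159)) = ((-2106668 - 761852) - 1657824652960)/(380918 + (-1099 - 35616)) = (-2868520 - 1657824652960)/(380918 - 36715) = -1657827521480/344203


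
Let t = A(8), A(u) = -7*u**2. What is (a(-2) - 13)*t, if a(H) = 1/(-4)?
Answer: 5936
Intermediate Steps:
t = -448 (t = -7*8**2 = -7*64 = -448)
a(H) = -1/4
(a(-2) - 13)*t = (-1/4 - 13)*(-448) = -53/4*(-448) = 5936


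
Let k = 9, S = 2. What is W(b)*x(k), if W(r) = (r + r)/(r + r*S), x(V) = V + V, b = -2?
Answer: 12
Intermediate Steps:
x(V) = 2*V
W(r) = 2/3 (W(r) = (r + r)/(r + r*2) = (2*r)/(r + 2*r) = (2*r)/((3*r)) = (2*r)*(1/(3*r)) = 2/3)
W(b)*x(k) = 2*(2*9)/3 = (2/3)*18 = 12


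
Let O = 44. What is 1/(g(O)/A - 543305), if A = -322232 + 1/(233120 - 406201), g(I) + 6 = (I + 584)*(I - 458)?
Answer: -55772236793/30301290110107027 ≈ -1.8406e-6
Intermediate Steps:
g(I) = -6 + (-458 + I)*(584 + I) (g(I) = -6 + (I + 584)*(I - 458) = -6 + (584 + I)*(-458 + I) = -6 + (-458 + I)*(584 + I))
A = -55772236793/173081 (A = -322232 + 1/(-173081) = -322232 - 1/173081 = -55772236793/173081 ≈ -3.2223e+5)
1/(g(O)/A - 543305) = 1/((-267478 + 44**2 + 126*44)/(-55772236793/173081) - 543305) = 1/((-267478 + 1936 + 5544)*(-173081/55772236793) - 543305) = 1/(-259998*(-173081/55772236793) - 543305) = 1/(45000713838/55772236793 - 543305) = 1/(-30301290110107027/55772236793) = -55772236793/30301290110107027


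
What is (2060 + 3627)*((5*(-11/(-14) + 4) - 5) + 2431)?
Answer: 195058413/14 ≈ 1.3933e+7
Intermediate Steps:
(2060 + 3627)*((5*(-11/(-14) + 4) - 5) + 2431) = 5687*((5*(-11*(-1/14) + 4) - 5) + 2431) = 5687*((5*(11/14 + 4) - 5) + 2431) = 5687*((5*(67/14) - 5) + 2431) = 5687*((335/14 - 5) + 2431) = 5687*(265/14 + 2431) = 5687*(34299/14) = 195058413/14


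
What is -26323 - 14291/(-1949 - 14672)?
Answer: -437500292/16621 ≈ -26322.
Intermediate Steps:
-26323 - 14291/(-1949 - 14672) = -26323 - 14291/(-16621) = -26323 - 14291*(-1/16621) = -26323 + 14291/16621 = -437500292/16621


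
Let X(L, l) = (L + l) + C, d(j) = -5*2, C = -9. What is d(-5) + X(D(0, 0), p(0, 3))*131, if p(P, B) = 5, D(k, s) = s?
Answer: -534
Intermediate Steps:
d(j) = -10
X(L, l) = -9 + L + l (X(L, l) = (L + l) - 9 = -9 + L + l)
d(-5) + X(D(0, 0), p(0, 3))*131 = -10 + (-9 + 0 + 5)*131 = -10 - 4*131 = -10 - 524 = -534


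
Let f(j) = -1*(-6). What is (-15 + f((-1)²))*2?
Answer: -18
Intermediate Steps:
f(j) = 6
(-15 + f((-1)²))*2 = (-15 + 6)*2 = -9*2 = -18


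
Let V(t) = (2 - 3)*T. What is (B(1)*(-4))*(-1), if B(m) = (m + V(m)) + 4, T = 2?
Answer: 12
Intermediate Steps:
V(t) = -2 (V(t) = (2 - 3)*2 = -1*2 = -2)
B(m) = 2 + m (B(m) = (m - 2) + 4 = (-2 + m) + 4 = 2 + m)
(B(1)*(-4))*(-1) = ((2 + 1)*(-4))*(-1) = (3*(-4))*(-1) = -12*(-1) = 12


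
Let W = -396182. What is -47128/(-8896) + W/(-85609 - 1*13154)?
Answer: 1022367217/109824456 ≈ 9.3091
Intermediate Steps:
-47128/(-8896) + W/(-85609 - 1*13154) = -47128/(-8896) - 396182/(-85609 - 1*13154) = -47128*(-1/8896) - 396182/(-85609 - 13154) = 5891/1112 - 396182/(-98763) = 5891/1112 - 396182*(-1/98763) = 5891/1112 + 396182/98763 = 1022367217/109824456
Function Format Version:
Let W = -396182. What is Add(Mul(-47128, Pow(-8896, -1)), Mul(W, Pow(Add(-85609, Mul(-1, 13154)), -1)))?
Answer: Rational(1022367217, 109824456) ≈ 9.3091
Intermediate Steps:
Add(Mul(-47128, Pow(-8896, -1)), Mul(W, Pow(Add(-85609, Mul(-1, 13154)), -1))) = Add(Mul(-47128, Pow(-8896, -1)), Mul(-396182, Pow(Add(-85609, Mul(-1, 13154)), -1))) = Add(Mul(-47128, Rational(-1, 8896)), Mul(-396182, Pow(Add(-85609, -13154), -1))) = Add(Rational(5891, 1112), Mul(-396182, Pow(-98763, -1))) = Add(Rational(5891, 1112), Mul(-396182, Rational(-1, 98763))) = Add(Rational(5891, 1112), Rational(396182, 98763)) = Rational(1022367217, 109824456)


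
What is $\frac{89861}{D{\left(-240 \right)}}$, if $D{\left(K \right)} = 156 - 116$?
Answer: $\frac{89861}{40} \approx 2246.5$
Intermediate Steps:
$D{\left(K \right)} = 40$ ($D{\left(K \right)} = 156 - 116 = 40$)
$\frac{89861}{D{\left(-240 \right)}} = \frac{89861}{40}$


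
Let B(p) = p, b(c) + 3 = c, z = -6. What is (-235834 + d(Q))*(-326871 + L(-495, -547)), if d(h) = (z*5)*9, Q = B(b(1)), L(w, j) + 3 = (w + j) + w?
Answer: 77539150744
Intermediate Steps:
b(c) = -3 + c
L(w, j) = -3 + j + 2*w (L(w, j) = -3 + ((w + j) + w) = -3 + ((j + w) + w) = -3 + (j + 2*w) = -3 + j + 2*w)
Q = -2 (Q = -3 + 1 = -2)
d(h) = -270 (d(h) = -6*5*9 = -30*9 = -270)
(-235834 + d(Q))*(-326871 + L(-495, -547)) = (-235834 - 270)*(-326871 + (-3 - 547 + 2*(-495))) = -236104*(-326871 + (-3 - 547 - 990)) = -236104*(-326871 - 1540) = -236104*(-328411) = 77539150744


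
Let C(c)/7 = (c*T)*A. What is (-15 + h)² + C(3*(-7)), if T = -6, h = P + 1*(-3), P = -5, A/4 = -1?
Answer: -2999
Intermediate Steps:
A = -4 (A = 4*(-1) = -4)
h = -8 (h = -5 + 1*(-3) = -5 - 3 = -8)
C(c) = 168*c (C(c) = 7*((c*(-6))*(-4)) = 7*(-6*c*(-4)) = 7*(24*c) = 168*c)
(-15 + h)² + C(3*(-7)) = (-15 - 8)² + 168*(3*(-7)) = (-23)² + 168*(-21) = 529 - 3528 = -2999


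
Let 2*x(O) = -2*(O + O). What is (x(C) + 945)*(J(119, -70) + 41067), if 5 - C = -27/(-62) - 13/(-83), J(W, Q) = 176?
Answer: 99346220886/2573 ≈ 3.8611e+7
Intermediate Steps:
C = 22683/5146 (C = 5 - (-27/(-62) - 13/(-83)) = 5 - (-27*(-1/62) - 13*(-1/83)) = 5 - (27/62 + 13/83) = 5 - 1*3047/5146 = 5 - 3047/5146 = 22683/5146 ≈ 4.4079)
x(O) = -2*O (x(O) = (-2*(O + O))/2 = (-4*O)/2 = -2*O)
(x(C) + 945)*(J(119, -70) + 41067) = (-2*22683/5146 + 945)*(176 + 41067) = (-22683/2573 + 945)*41243 = (2408802/2573)*41243 = 99346220886/2573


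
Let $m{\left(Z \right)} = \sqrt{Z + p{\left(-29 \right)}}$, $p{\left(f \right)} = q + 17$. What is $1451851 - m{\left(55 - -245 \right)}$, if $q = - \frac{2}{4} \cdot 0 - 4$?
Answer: $1451851 - \sqrt{313} \approx 1.4518 \cdot 10^{6}$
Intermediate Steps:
$q = -4$ ($q = \left(-2\right) \frac{1}{4} \cdot 0 - 4 = \left(- \frac{1}{2}\right) 0 - 4 = 0 - 4 = -4$)
$p{\left(f \right)} = 13$ ($p{\left(f \right)} = -4 + 17 = 13$)
$m{\left(Z \right)} = \sqrt{13 + Z}$ ($m{\left(Z \right)} = \sqrt{Z + 13} = \sqrt{13 + Z}$)
$1451851 - m{\left(55 - -245 \right)} = 1451851 - \sqrt{13 + \left(55 - -245\right)} = 1451851 - \sqrt{13 + \left(55 + 245\right)} = 1451851 - \sqrt{13 + 300} = 1451851 - \sqrt{313}$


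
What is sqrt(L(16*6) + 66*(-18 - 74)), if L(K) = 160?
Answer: 2*I*sqrt(1478) ≈ 76.89*I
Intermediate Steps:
sqrt(L(16*6) + 66*(-18 - 74)) = sqrt(160 + 66*(-18 - 74)) = sqrt(160 + 66*(-92)) = sqrt(160 - 6072) = sqrt(-5912) = 2*I*sqrt(1478)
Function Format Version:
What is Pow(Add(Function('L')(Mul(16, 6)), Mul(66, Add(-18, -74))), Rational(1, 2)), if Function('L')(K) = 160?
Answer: Mul(2, I, Pow(1478, Rational(1, 2))) ≈ Mul(76.890, I)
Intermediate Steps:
Pow(Add(Function('L')(Mul(16, 6)), Mul(66, Add(-18, -74))), Rational(1, 2)) = Pow(Add(160, Mul(66, Add(-18, -74))), Rational(1, 2)) = Pow(Add(160, Mul(66, -92)), Rational(1, 2)) = Pow(Add(160, -6072), Rational(1, 2)) = Pow(-5912, Rational(1, 2)) = Mul(2, I, Pow(1478, Rational(1, 2)))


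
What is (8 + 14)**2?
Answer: 484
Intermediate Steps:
(8 + 14)**2 = 22**2 = 484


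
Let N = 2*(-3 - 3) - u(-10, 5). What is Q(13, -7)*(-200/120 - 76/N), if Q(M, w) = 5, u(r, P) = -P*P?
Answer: -1465/39 ≈ -37.564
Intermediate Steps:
u(r, P) = -P**2
N = 13 (N = 2*(-3 - 3) - (-1)*5**2 = 2*(-6) - (-1)*25 = -12 - 1*(-25) = -12 + 25 = 13)
Q(13, -7)*(-200/120 - 76/N) = 5*(-200/120 - 76/13) = 5*(-200*1/120 - 76*1/13) = 5*(-5/3 - 76/13) = 5*(-293/39) = -1465/39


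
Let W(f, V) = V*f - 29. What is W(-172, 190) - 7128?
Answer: -39837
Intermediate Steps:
W(f, V) = -29 + V*f
W(-172, 190) - 7128 = (-29 + 190*(-172)) - 7128 = (-29 - 32680) - 7128 = -32709 - 7128 = -39837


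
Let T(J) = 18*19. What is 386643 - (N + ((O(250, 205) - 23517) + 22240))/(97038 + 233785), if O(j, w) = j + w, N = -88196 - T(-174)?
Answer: 127910486549/330823 ≈ 3.8664e+5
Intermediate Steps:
T(J) = 342
N = -88538 (N = -88196 - 1*342 = -88196 - 342 = -88538)
386643 - (N + ((O(250, 205) - 23517) + 22240))/(97038 + 233785) = 386643 - (-88538 + (((250 + 205) - 23517) + 22240))/(97038 + 233785) = 386643 - (-88538 + ((455 - 23517) + 22240))/330823 = 386643 - (-88538 + (-23062 + 22240))/330823 = 386643 - (-88538 - 822)/330823 = 386643 - (-89360)/330823 = 386643 - 1*(-89360/330823) = 386643 + 89360/330823 = 127910486549/330823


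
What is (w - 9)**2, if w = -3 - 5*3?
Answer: 729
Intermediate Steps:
w = -18 (w = -3 - 15 = -18)
(w - 9)**2 = (-18 - 9)**2 = (-27)**2 = 729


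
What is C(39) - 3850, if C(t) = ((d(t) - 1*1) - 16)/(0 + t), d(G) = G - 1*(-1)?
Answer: -150127/39 ≈ -3849.4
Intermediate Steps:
d(G) = 1 + G (d(G) = G + 1 = 1 + G)
C(t) = (-16 + t)/t (C(t) = (((1 + t) - 1*1) - 16)/(0 + t) = (((1 + t) - 1) - 16)/t = (t - 16)/t = (-16 + t)/t)
C(39) - 3850 = (-16 + 39)/39 - 3850 = (1/39)*23 - 3850 = 23/39 - 3850 = -150127/39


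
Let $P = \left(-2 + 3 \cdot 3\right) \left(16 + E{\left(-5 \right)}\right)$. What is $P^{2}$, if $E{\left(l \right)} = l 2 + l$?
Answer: $49$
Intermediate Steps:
$E{\left(l \right)} = 3 l$ ($E{\left(l \right)} = 2 l + l = 3 l$)
$P = 7$ ($P = \left(-2 + 3 \cdot 3\right) \left(16 + 3 \left(-5\right)\right) = \left(-2 + 9\right) \left(16 - 15\right) = 7 \cdot 1 = 7$)
$P^{2} = 7^{2} = 49$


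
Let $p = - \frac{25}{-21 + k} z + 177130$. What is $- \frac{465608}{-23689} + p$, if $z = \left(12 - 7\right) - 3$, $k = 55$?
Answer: $\frac{71339876801}{402713} \approx 1.7715 \cdot 10^{5}$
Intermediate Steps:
$z = 2$ ($z = \left(12 - 7\right) - 3 = 5 - 3 = 2$)
$p = \frac{3011185}{17}$ ($p = - \frac{25}{-21 + 55} \cdot 2 + 177130 = - \frac{25}{34} \cdot 2 + 177130 = \left(-25\right) \frac{1}{34} \cdot 2 + 177130 = \left(- \frac{25}{34}\right) 2 + 177130 = - \frac{25}{17} + 177130 = \frac{3011185}{17} \approx 1.7713 \cdot 10^{5}$)
$- \frac{465608}{-23689} + p = - \frac{465608}{-23689} + \frac{3011185}{17} = \left(-465608\right) \left(- \frac{1}{23689}\right) + \frac{3011185}{17} = \frac{465608}{23689} + \frac{3011185}{17} = \frac{71339876801}{402713}$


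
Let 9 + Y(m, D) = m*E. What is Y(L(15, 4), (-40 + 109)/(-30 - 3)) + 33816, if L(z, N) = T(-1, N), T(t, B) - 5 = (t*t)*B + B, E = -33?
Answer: 33378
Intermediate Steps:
T(t, B) = 5 + B + B*t² (T(t, B) = 5 + ((t*t)*B + B) = 5 + (t²*B + B) = 5 + (B*t² + B) = 5 + (B + B*t²) = 5 + B + B*t²)
L(z, N) = 5 + 2*N (L(z, N) = 5 + N + N*(-1)² = 5 + N + N*1 = 5 + N + N = 5 + 2*N)
Y(m, D) = -9 - 33*m (Y(m, D) = -9 + m*(-33) = -9 - 33*m)
Y(L(15, 4), (-40 + 109)/(-30 - 3)) + 33816 = (-9 - 33*(5 + 2*4)) + 33816 = (-9 - 33*(5 + 8)) + 33816 = (-9 - 33*13) + 33816 = (-9 - 429) + 33816 = -438 + 33816 = 33378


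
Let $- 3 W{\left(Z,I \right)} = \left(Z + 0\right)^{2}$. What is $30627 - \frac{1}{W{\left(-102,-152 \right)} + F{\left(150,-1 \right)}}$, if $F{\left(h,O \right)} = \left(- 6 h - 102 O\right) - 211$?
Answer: $\frac{137117080}{4477} \approx 30627.0$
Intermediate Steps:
$F{\left(h,O \right)} = -211 - 102 O - 6 h$ ($F{\left(h,O \right)} = \left(- 102 O - 6 h\right) - 211 = -211 - 102 O - 6 h$)
$W{\left(Z,I \right)} = - \frac{Z^{2}}{3}$ ($W{\left(Z,I \right)} = - \frac{\left(Z + 0\right)^{2}}{3} = - \frac{Z^{2}}{3}$)
$30627 - \frac{1}{W{\left(-102,-152 \right)} + F{\left(150,-1 \right)}} = 30627 - \frac{1}{- \frac{\left(-102\right)^{2}}{3} - 1009} = 30627 - \frac{1}{\left(- \frac{1}{3}\right) 10404 - 1009} = 30627 - \frac{1}{-3468 - 1009} = 30627 - \frac{1}{-4477} = 30627 - - \frac{1}{4477} = 30627 + \frac{1}{4477} = \frac{137117080}{4477}$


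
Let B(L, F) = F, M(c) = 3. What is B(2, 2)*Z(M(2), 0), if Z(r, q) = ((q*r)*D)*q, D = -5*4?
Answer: 0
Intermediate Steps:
D = -20
Z(r, q) = -20*r*q² (Z(r, q) = ((q*r)*(-20))*q = (-20*q*r)*q = -20*r*q²)
B(2, 2)*Z(M(2), 0) = 2*(-20*3*0²) = 2*(-20*3*0) = 2*0 = 0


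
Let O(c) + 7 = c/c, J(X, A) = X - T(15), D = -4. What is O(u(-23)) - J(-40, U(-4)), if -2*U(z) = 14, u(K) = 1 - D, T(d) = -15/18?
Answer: 199/6 ≈ 33.167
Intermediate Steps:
T(d) = -⅚ (T(d) = -15*1/18 = -⅚)
u(K) = 5 (u(K) = 1 - 1*(-4) = 1 + 4 = 5)
U(z) = -7 (U(z) = -½*14 = -7)
J(X, A) = ⅚ + X (J(X, A) = X - 1*(-⅚) = X + ⅚ = ⅚ + X)
O(c) = -6 (O(c) = -7 + c/c = -7 + 1 = -6)
O(u(-23)) - J(-40, U(-4)) = -6 - (⅚ - 40) = -6 - 1*(-235/6) = -6 + 235/6 = 199/6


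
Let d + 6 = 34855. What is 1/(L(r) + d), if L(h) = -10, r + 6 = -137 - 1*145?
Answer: 1/34839 ≈ 2.8703e-5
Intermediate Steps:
r = -288 (r = -6 + (-137 - 1*145) = -6 + (-137 - 145) = -6 - 282 = -288)
d = 34849 (d = -6 + 34855 = 34849)
1/(L(r) + d) = 1/(-10 + 34849) = 1/34839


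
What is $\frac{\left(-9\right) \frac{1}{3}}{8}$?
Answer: $- \frac{3}{8} \approx -0.375$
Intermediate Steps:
$\frac{\left(-9\right) \frac{1}{3}}{8} = \frac{1}{8} \left(-3\right) = - \frac{3}{8}$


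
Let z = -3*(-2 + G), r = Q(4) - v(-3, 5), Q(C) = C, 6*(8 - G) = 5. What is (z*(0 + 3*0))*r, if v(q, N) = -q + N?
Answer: 0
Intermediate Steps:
G = 43/6 (G = 8 - 1/6*5 = 8 - 5/6 = 43/6 ≈ 7.1667)
v(q, N) = N - q
r = -4 (r = 4 - (5 - 1*(-3)) = 4 - (5 + 3) = 4 - 1*8 = 4 - 8 = -4)
z = -31/2 (z = -3*(-2 + 43/6) = -3*31/6 = -31/2 ≈ -15.500)
(z*(0 + 3*0))*r = -31*(0 + 3*0)/2*(-4) = -31*(0 + 0)/2*(-4) = -31/2*0*(-4) = 0*(-4) = 0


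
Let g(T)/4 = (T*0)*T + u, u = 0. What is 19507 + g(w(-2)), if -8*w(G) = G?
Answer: 19507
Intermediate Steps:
w(G) = -G/8
g(T) = 0 (g(T) = 4*((T*0)*T + 0) = 4*(0*T + 0) = 4*(0 + 0) = 4*0 = 0)
19507 + g(w(-2)) = 19507 + 0 = 19507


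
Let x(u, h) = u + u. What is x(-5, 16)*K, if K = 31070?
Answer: -310700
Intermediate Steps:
x(u, h) = 2*u
x(-5, 16)*K = (2*(-5))*31070 = -10*31070 = -310700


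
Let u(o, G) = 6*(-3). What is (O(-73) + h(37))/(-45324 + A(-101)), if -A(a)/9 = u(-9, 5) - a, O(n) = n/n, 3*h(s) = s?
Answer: -40/138213 ≈ -0.00028941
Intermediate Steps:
h(s) = s/3
O(n) = 1
u(o, G) = -18
A(a) = 162 + 9*a (A(a) = -9*(-18 - a) = 162 + 9*a)
(O(-73) + h(37))/(-45324 + A(-101)) = (1 + (1/3)*37)/(-45324 + (162 + 9*(-101))) = (1 + 37/3)/(-45324 + (162 - 909)) = 40/(3*(-45324 - 747)) = (40/3)/(-46071) = (40/3)*(-1/46071) = -40/138213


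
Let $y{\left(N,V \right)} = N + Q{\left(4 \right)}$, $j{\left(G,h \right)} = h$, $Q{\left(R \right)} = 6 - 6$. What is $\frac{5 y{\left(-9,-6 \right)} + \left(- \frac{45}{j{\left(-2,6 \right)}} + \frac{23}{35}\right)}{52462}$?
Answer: $- \frac{3629}{3672340} \approx -0.0009882$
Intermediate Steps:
$Q{\left(R \right)} = 0$ ($Q{\left(R \right)} = 6 - 6 = 0$)
$y{\left(N,V \right)} = N$ ($y{\left(N,V \right)} = N + 0 = N$)
$\frac{5 y{\left(-9,-6 \right)} + \left(- \frac{45}{j{\left(-2,6 \right)}} + \frac{23}{35}\right)}{52462} = \frac{5 \left(-9\right) + \left(- \frac{45}{6} + \frac{23}{35}\right)}{52462} = \left(-45 + \left(\left(-45\right) \frac{1}{6} + 23 \cdot \frac{1}{35}\right)\right) \frac{1}{52462} = \left(-45 + \left(- \frac{15}{2} + \frac{23}{35}\right)\right) \frac{1}{52462} = \left(-45 - \frac{479}{70}\right) \frac{1}{52462} = \left(- \frac{3629}{70}\right) \frac{1}{52462} = - \frac{3629}{3672340}$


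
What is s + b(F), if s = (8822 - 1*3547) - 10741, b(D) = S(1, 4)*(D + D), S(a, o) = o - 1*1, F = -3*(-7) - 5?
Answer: -5370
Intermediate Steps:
F = 16 (F = 21 - 5 = 16)
S(a, o) = -1 + o (S(a, o) = o - 1 = -1 + o)
b(D) = 6*D (b(D) = (-1 + 4)*(D + D) = 3*(2*D) = 6*D)
s = -5466 (s = (8822 - 3547) - 10741 = 5275 - 10741 = -5466)
s + b(F) = -5466 + 6*16 = -5466 + 96 = -5370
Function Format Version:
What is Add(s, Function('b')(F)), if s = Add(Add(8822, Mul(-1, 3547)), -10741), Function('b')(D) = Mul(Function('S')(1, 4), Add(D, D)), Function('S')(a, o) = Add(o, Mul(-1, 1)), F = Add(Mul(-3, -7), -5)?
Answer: -5370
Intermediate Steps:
F = 16 (F = Add(21, -5) = 16)
Function('S')(a, o) = Add(-1, o) (Function('S')(a, o) = Add(o, -1) = Add(-1, o))
Function('b')(D) = Mul(6, D) (Function('b')(D) = Mul(Add(-1, 4), Add(D, D)) = Mul(3, Mul(2, D)) = Mul(6, D))
s = -5466 (s = Add(Add(8822, -3547), -10741) = Add(5275, -10741) = -5466)
Add(s, Function('b')(F)) = Add(-5466, Mul(6, 16)) = Add(-5466, 96) = -5370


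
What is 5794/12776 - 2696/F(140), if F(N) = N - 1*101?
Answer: -17109065/249132 ≈ -68.675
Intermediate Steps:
F(N) = -101 + N (F(N) = N - 101 = -101 + N)
5794/12776 - 2696/F(140) = 5794/12776 - 2696/(-101 + 140) = 5794*(1/12776) - 2696/39 = 2897/6388 - 2696*1/39 = 2897/6388 - 2696/39 = -17109065/249132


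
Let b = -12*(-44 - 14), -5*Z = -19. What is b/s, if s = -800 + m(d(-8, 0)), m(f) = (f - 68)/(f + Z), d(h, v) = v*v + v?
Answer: -1102/1295 ≈ -0.85097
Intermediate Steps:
Z = 19/5 (Z = -⅕*(-19) = 19/5 ≈ 3.8000)
d(h, v) = v + v² (d(h, v) = v² + v = v + v²)
m(f) = (-68 + f)/(19/5 + f) (m(f) = (f - 68)/(f + 19/5) = (-68 + f)/(19/5 + f))
s = -15540/19 (s = -800 + 5*(-68 + 0*(1 + 0))/(19 + 5*(0*(1 + 0))) = -800 + 5*(-68 + 0*1)/(19 + 5*(0*1)) = -800 + 5*(-68 + 0)/(19 + 5*0) = -800 + 5*(-68)/(19 + 0) = -800 + 5*(-68)/19 = -800 + 5*(1/19)*(-68) = -800 - 340/19 = -15540/19 ≈ -817.89)
b = 696 (b = -12*(-58) = 696)
b/s = 696/(-15540/19) = 696*(-19/15540) = -1102/1295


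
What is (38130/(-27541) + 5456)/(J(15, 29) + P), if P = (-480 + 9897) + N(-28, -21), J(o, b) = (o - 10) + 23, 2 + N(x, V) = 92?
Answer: 150225566/262603435 ≈ 0.57206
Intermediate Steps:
N(x, V) = 90 (N(x, V) = -2 + 92 = 90)
J(o, b) = 13 + o (J(o, b) = (-10 + o) + 23 = 13 + o)
P = 9507 (P = (-480 + 9897) + 90 = 9417 + 90 = 9507)
(38130/(-27541) + 5456)/(J(15, 29) + P) = (38130/(-27541) + 5456)/((13 + 15) + 9507) = (38130*(-1/27541) + 5456)/(28 + 9507) = (-38130/27541 + 5456)/9535 = (150225566/27541)*(1/9535) = 150225566/262603435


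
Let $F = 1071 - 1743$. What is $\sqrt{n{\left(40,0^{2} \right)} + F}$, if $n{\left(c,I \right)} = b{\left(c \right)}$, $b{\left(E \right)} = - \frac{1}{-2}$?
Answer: $\frac{i \sqrt{2686}}{2} \approx 25.913 i$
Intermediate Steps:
$b{\left(E \right)} = \frac{1}{2}$ ($b{\left(E \right)} = \left(-1\right) \left(- \frac{1}{2}\right) = \frac{1}{2}$)
$n{\left(c,I \right)} = \frac{1}{2}$
$F = -672$
$\sqrt{n{\left(40,0^{2} \right)} + F} = \sqrt{\frac{1}{2} - 672} = \sqrt{- \frac{1343}{2}} = \frac{i \sqrt{2686}}{2}$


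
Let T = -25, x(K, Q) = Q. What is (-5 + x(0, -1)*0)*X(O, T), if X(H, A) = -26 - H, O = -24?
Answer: 10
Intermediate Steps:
(-5 + x(0, -1)*0)*X(O, T) = (-5 - 1*0)*(-26 - 1*(-24)) = (-5 + 0)*(-26 + 24) = -5*(-2) = 10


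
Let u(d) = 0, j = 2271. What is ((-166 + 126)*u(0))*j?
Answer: 0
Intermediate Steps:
((-166 + 126)*u(0))*j = ((-166 + 126)*0)*2271 = -40*0*2271 = 0*2271 = 0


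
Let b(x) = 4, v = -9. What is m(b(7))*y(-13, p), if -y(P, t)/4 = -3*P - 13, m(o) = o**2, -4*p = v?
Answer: -1664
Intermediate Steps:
p = 9/4 (p = -1/4*(-9) = 9/4 ≈ 2.2500)
y(P, t) = 52 + 12*P (y(P, t) = -4*(-3*P - 13) = -4*(-13 - 3*P) = 52 + 12*P)
m(b(7))*y(-13, p) = 4**2*(52 + 12*(-13)) = 16*(52 - 156) = 16*(-104) = -1664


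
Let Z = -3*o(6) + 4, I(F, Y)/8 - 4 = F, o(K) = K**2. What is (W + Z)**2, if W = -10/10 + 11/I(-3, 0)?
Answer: 687241/64 ≈ 10738.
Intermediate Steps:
I(F, Y) = 32 + 8*F
Z = -104 (Z = -3*6**2 + 4 = -3*36 + 4 = -108 + 4 = -104)
W = 3/8 (W = -10/10 + 11/(32 + 8*(-3)) = -10*1/10 + 11/(32 - 24) = -1 + 11/8 = 3/8 ≈ 0.37500)
(W + Z)**2 = (3/8 - 104)**2 = (-829/8)**2 = 687241/64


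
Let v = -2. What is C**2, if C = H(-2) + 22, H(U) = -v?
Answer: 576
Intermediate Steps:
H(U) = 2 (H(U) = -1*(-2) = 2)
C = 24 (C = 2 + 22 = 24)
C**2 = 24**2 = 576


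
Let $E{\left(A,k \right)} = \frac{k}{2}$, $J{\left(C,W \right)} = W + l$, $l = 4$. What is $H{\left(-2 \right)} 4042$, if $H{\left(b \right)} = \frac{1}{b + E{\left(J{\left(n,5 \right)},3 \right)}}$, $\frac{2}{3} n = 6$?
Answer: $-8084$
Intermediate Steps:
$n = 9$ ($n = \frac{3}{2} \cdot 6 = 9$)
$J{\left(C,W \right)} = 4 + W$ ($J{\left(C,W \right)} = W + 4 = 4 + W$)
$E{\left(A,k \right)} = \frac{k}{2}$ ($E{\left(A,k \right)} = k \frac{1}{2} = \frac{k}{2}$)
$H{\left(b \right)} = \frac{1}{\frac{3}{2} + b}$ ($H{\left(b \right)} = \frac{1}{b + \frac{1}{2} \cdot 3} = \frac{1}{b + \frac{3}{2}} = \frac{1}{\frac{3}{2} + b}$)
$H{\left(-2 \right)} 4042 = \frac{2}{3 + 2 \left(-2\right)} 4042 = \frac{2}{3 - 4} \cdot 4042 = \frac{2}{-1} \cdot 4042 = 2 \left(-1\right) 4042 = \left(-2\right) 4042 = -8084$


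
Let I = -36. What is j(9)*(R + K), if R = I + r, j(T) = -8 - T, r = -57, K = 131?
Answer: -646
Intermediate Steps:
R = -93 (R = -36 - 57 = -93)
j(9)*(R + K) = (-8 - 1*9)*(-93 + 131) = (-8 - 9)*38 = -17*38 = -646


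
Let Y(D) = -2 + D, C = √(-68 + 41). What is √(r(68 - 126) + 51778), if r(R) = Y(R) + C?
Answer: √(51718 + 3*I*√3) ≈ 227.42 + 0.011*I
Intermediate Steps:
C = 3*I*√3 (C = √(-27) = 3*I*√3 ≈ 5.1962*I)
r(R) = -2 + R + 3*I*√3 (r(R) = (-2 + R) + 3*I*√3 = -2 + R + 3*I*√3)
√(r(68 - 126) + 51778) = √((-2 + (68 - 126) + 3*I*√3) + 51778) = √((-2 - 58 + 3*I*√3) + 51778) = √((-60 + 3*I*√3) + 51778) = √(51718 + 3*I*√3)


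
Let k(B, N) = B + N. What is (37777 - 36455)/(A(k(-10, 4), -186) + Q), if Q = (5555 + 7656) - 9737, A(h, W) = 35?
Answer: 1322/3509 ≈ 0.37675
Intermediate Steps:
Q = 3474 (Q = 13211 - 9737 = 3474)
(37777 - 36455)/(A(k(-10, 4), -186) + Q) = (37777 - 36455)/(35 + 3474) = 1322/3509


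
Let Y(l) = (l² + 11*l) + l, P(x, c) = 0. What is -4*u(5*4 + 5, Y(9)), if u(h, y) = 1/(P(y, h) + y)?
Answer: -4/189 ≈ -0.021164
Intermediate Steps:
Y(l) = l² + 12*l
u(h, y) = 1/y (u(h, y) = 1/(0 + y) = 1/y)
-4*u(5*4 + 5, Y(9)) = -4*1/(9*(12 + 9)) = -4/(9*21) = -4/189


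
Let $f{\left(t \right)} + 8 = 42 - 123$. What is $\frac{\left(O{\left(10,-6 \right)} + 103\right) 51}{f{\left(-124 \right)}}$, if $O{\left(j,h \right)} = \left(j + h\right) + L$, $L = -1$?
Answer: $- \frac{5406}{89} \approx -60.742$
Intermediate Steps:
$O{\left(j,h \right)} = -1 + h + j$ ($O{\left(j,h \right)} = \left(j + h\right) - 1 = \left(h + j\right) - 1 = -1 + h + j$)
$f{\left(t \right)} = -89$ ($f{\left(t \right)} = -8 + \left(42 - 123\right) = -8 - 81 = -89$)
$\frac{\left(O{\left(10,-6 \right)} + 103\right) 51}{f{\left(-124 \right)}} = \frac{\left(\left(-1 - 6 + 10\right) + 103\right) 51}{-89} = \left(3 + 103\right) 51 \left(- \frac{1}{89}\right) = 106 \cdot 51 \left(- \frac{1}{89}\right) = 5406 \left(- \frac{1}{89}\right) = - \frac{5406}{89}$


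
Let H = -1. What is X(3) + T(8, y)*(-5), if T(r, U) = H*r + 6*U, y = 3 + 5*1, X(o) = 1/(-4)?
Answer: -801/4 ≈ -200.25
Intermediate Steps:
X(o) = -¼
y = 8 (y = 3 + 5 = 8)
T(r, U) = -r + 6*U
X(3) + T(8, y)*(-5) = -¼ + (-1*8 + 6*8)*(-5) = -¼ + (-8 + 48)*(-5) = -¼ + 40*(-5) = -¼ - 200 = -801/4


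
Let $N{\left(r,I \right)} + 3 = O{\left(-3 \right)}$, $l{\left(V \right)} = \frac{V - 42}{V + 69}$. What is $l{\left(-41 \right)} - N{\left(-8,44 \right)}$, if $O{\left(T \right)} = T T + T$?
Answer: $- \frac{167}{28} \approx -5.9643$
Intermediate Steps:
$l{\left(V \right)} = \frac{-42 + V}{69 + V}$
$O{\left(T \right)} = T + T^{2}$ ($O{\left(T \right)} = T^{2} + T = T + T^{2}$)
$N{\left(r,I \right)} = 3$ ($N{\left(r,I \right)} = -3 - 3 \left(1 - 3\right) = -3 - -6 = -3 + 6 = 3$)
$l{\left(-41 \right)} - N{\left(-8,44 \right)} = \frac{-42 - 41}{69 - 41} - 3 = \frac{1}{28} \left(-83\right) - 3 = - \frac{83}{28} - 3 = - \frac{167}{28}$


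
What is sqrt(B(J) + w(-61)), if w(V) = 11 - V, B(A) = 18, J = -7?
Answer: 3*sqrt(10) ≈ 9.4868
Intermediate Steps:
sqrt(B(J) + w(-61)) = sqrt(18 + (11 - 1*(-61))) = sqrt(18 + (11 + 61)) = sqrt(18 + 72) = sqrt(90) = 3*sqrt(10)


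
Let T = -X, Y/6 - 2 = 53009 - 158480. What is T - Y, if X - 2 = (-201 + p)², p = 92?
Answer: 620931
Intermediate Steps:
X = 11883 (X = 2 + (-201 + 92)² = 2 + (-109)² = 2 + 11881 = 11883)
Y = -632814 (Y = 12 + 6*(53009 - 158480) = 12 + 6*(-105471) = 12 - 632826 = -632814)
T = -11883 (T = -1*11883 = -11883)
T - Y = -11883 - 1*(-632814) = -11883 + 632814 = 620931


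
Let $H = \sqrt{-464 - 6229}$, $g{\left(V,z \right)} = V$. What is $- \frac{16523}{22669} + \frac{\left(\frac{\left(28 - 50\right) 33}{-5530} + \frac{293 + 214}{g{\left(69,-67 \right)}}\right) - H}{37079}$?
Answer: $- \frac{38951096332469}{53454386204345} - \frac{i \sqrt{6693}}{37079} \approx -0.72868 - 0.0022064 i$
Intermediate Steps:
$H = i \sqrt{6693}$ ($H = \sqrt{-6693} = i \sqrt{6693} \approx 81.811 i$)
$- \frac{16523}{22669} + \frac{\left(\frac{\left(28 - 50\right) 33}{-5530} + \frac{293 + 214}{g{\left(69,-67 \right)}}\right) - H}{37079} = - \frac{16523}{22669} + \frac{\left(\frac{\left(28 - 50\right) 33}{-5530} + \frac{293 + 214}{69}\right) - i \sqrt{6693}}{37079} = \left(-16523\right) \frac{1}{22669} + \left(\left(\left(-22\right) 33 \left(- \frac{1}{5530}\right) + 507 \cdot \frac{1}{69}\right) - i \sqrt{6693}\right) \frac{1}{37079} = - \frac{16523}{22669} + \left(\left(\left(-726\right) \left(- \frac{1}{5530}\right) + \frac{169}{23}\right) - i \sqrt{6693}\right) \frac{1}{37079} = - \frac{16523}{22669} + \left(\left(\frac{363}{2765} + \frac{169}{23}\right) - i \sqrt{6693}\right) \frac{1}{37079} = - \frac{16523}{22669} + \left(\frac{475634}{63595} - i \sqrt{6693}\right) \frac{1}{37079} = - \frac{16523}{22669} + \left(\frac{475634}{2358039005} - \frac{i \sqrt{6693}}{37079}\right) = - \frac{38951096332469}{53454386204345} - \frac{i \sqrt{6693}}{37079}$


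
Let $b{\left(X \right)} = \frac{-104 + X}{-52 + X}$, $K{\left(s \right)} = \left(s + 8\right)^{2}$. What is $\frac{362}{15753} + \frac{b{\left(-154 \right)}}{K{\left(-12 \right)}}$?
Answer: $\frac{2628713}{25960944} \approx 0.10126$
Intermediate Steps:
$K{\left(s \right)} = \left(8 + s\right)^{2}$
$b{\left(X \right)} = \frac{-104 + X}{-52 + X}$
$\frac{362}{15753} + \frac{b{\left(-154 \right)}}{K{\left(-12 \right)}} = \frac{362}{15753} + \frac{\frac{1}{-52 - 154} \left(-104 - 154\right)}{\left(8 - 12\right)^{2}} = 362 \cdot \frac{1}{15753} + \frac{\frac{1}{-206} \left(-258\right)}{\left(-4\right)^{2}} = \frac{362}{15753} + \frac{\left(- \frac{1}{206}\right) \left(-258\right)}{16} = \frac{362}{15753} + \frac{129}{103} \cdot \frac{1}{16} = \frac{362}{15753} + \frac{129}{1648} = \frac{2628713}{25960944}$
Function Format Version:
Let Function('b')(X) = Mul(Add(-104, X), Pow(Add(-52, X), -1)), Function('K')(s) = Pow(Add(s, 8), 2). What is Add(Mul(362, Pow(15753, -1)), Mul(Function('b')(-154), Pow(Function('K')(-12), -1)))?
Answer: Rational(2628713, 25960944) ≈ 0.10126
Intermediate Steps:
Function('K')(s) = Pow(Add(8, s), 2)
Function('b')(X) = Mul(Pow(Add(-52, X), -1), Add(-104, X))
Add(Mul(362, Pow(15753, -1)), Mul(Function('b')(-154), Pow(Function('K')(-12), -1))) = Add(Mul(362, Pow(15753, -1)), Mul(Mul(Pow(Add(-52, -154), -1), Add(-104, -154)), Pow(Pow(Add(8, -12), 2), -1))) = Add(Mul(362, Rational(1, 15753)), Mul(Mul(Pow(-206, -1), -258), Pow(Pow(-4, 2), -1))) = Add(Rational(362, 15753), Mul(Mul(Rational(-1, 206), -258), Pow(16, -1))) = Add(Rational(362, 15753), Mul(Rational(129, 103), Rational(1, 16))) = Add(Rational(362, 15753), Rational(129, 1648)) = Rational(2628713, 25960944)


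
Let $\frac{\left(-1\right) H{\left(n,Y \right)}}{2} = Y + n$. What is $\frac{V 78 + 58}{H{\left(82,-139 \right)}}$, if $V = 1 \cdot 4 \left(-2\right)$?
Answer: $- \frac{283}{57} \approx -4.9649$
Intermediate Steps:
$H{\left(n,Y \right)} = - 2 Y - 2 n$ ($H{\left(n,Y \right)} = - 2 \left(Y + n\right) = - 2 Y - 2 n$)
$V = -8$ ($V = 4 \left(-2\right) = -8$)
$\frac{V 78 + 58}{H{\left(82,-139 \right)}} = \frac{\left(-8\right) 78 + 58}{\left(-2\right) \left(-139\right) - 164} = \frac{-624 + 58}{278 - 164} = - \frac{566}{114} = \left(-566\right) \frac{1}{114} = - \frac{283}{57}$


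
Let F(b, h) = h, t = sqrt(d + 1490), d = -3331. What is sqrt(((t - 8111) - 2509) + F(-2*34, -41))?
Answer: sqrt(-10661 + I*sqrt(1841)) ≈ 0.2078 + 103.25*I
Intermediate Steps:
t = I*sqrt(1841) (t = sqrt(-3331 + 1490) = sqrt(-1841) = I*sqrt(1841) ≈ 42.907*I)
sqrt(((t - 8111) - 2509) + F(-2*34, -41)) = sqrt(((I*sqrt(1841) - 8111) - 2509) - 41) = sqrt(((-8111 + I*sqrt(1841)) - 2509) - 41) = sqrt((-10620 + I*sqrt(1841)) - 41) = sqrt(-10661 + I*sqrt(1841))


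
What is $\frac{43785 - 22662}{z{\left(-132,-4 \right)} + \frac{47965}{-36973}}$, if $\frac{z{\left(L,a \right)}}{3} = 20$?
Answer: $\frac{780980679}{2170415} \approx 359.83$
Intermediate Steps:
$z{\left(L,a \right)} = 60$ ($z{\left(L,a \right)} = 3 \cdot 20 = 60$)
$\frac{43785 - 22662}{z{\left(-132,-4 \right)} + \frac{47965}{-36973}} = \frac{43785 - 22662}{60 + \frac{47965}{-36973}} = \frac{21123}{60 + 47965 \left(- \frac{1}{36973}\right)} = \frac{21123}{60 - \frac{47965}{36973}} = \frac{21123}{\frac{2170415}{36973}} = 21123 \cdot \frac{36973}{2170415} = \frac{780980679}{2170415}$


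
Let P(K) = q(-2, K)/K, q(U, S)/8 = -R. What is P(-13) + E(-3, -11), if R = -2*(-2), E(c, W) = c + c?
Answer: -46/13 ≈ -3.5385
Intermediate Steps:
E(c, W) = 2*c
R = 4
q(U, S) = -32 (q(U, S) = 8*(-1*4) = 8*(-4) = -32)
P(K) = -32/K
P(-13) + E(-3, -11) = -32/(-13) + 2*(-3) = -32*(-1/13) - 6 = 32/13 - 6 = -46/13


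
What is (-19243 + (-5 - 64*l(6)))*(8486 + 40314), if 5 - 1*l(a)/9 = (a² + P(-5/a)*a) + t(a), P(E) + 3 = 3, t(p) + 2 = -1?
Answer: -152256000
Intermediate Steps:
t(p) = -3 (t(p) = -2 - 1 = -3)
P(E) = 0 (P(E) = -3 + 3 = 0)
l(a) = 72 - 9*a² (l(a) = 45 - 9*((a² + 0*a) - 3) = 45 - 9*((a² + 0) - 3) = 45 - 9*(a² - 3) = 45 - 9*(-3 + a²) = 45 + (27 - 9*a²) = 72 - 9*a²)
(-19243 + (-5 - 64*l(6)))*(8486 + 40314) = (-19243 + (-5 - 64*(72 - 9*6²)))*(8486 + 40314) = (-19243 + (-5 - 64*(72 - 9*36)))*48800 = (-19243 + (-5 - 64*(72 - 324)))*48800 = (-19243 + (-5 - 64*(-252)))*48800 = (-19243 + (-5 + 16128))*48800 = (-19243 + 16123)*48800 = -3120*48800 = -152256000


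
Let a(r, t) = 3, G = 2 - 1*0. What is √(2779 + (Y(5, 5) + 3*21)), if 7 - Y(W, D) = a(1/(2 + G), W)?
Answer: √2846 ≈ 53.348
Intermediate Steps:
G = 2 (G = 2 + 0 = 2)
Y(W, D) = 4 (Y(W, D) = 7 - 1*3 = 7 - 3 = 4)
√(2779 + (Y(5, 5) + 3*21)) = √(2779 + (4 + 3*21)) = √(2779 + (4 + 63)) = √(2779 + 67) = √2846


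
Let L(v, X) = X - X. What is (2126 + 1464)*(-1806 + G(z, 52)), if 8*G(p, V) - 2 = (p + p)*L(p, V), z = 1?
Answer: -12965285/2 ≈ -6.4826e+6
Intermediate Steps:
L(v, X) = 0
G(p, V) = ¼ (G(p, V) = ¼ + ((p + p)*0)/8 = ¼ + ((2*p)*0)/8 = ¼ + (⅛)*0 = ¼ + 0 = ¼)
(2126 + 1464)*(-1806 + G(z, 52)) = (2126 + 1464)*(-1806 + ¼) = 3590*(-7223/4) = -12965285/2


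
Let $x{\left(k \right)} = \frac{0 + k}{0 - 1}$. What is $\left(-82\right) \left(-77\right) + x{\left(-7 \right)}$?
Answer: $6321$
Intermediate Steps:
$x{\left(k \right)} = - k$ ($x{\left(k \right)} = \frac{k}{-1} = k \left(-1\right) = - k$)
$\left(-82\right) \left(-77\right) + x{\left(-7 \right)} = \left(-82\right) \left(-77\right) - -7 = 6314 + 7 = 6321$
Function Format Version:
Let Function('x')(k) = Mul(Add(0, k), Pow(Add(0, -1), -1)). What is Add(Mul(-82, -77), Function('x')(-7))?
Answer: 6321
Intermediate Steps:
Function('x')(k) = Mul(-1, k) (Function('x')(k) = Mul(k, Pow(-1, -1)) = Mul(k, -1) = Mul(-1, k))
Add(Mul(-82, -77), Function('x')(-7)) = Add(Mul(-82, -77), Mul(-1, -7)) = Add(6314, 7) = 6321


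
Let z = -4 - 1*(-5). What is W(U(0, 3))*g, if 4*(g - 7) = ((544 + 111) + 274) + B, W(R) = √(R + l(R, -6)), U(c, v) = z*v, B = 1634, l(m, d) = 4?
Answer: 2591*√7/4 ≈ 1713.8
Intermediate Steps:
z = 1 (z = -4 + 5 = 1)
U(c, v) = v (U(c, v) = 1*v = v)
W(R) = √(4 + R) (W(R) = √(R + 4) = √(4 + R))
g = 2591/4 (g = 7 + (((544 + 111) + 274) + 1634)/4 = 7 + ((655 + 274) + 1634)/4 = 7 + (929 + 1634)/4 = 7 + (¼)*2563 = 7 + 2563/4 = 2591/4 ≈ 647.75)
W(U(0, 3))*g = √(4 + 3)*(2591/4) = √7*(2591/4) = 2591*√7/4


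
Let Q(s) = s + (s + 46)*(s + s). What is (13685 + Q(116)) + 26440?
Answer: 77825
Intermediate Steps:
Q(s) = s + 2*s*(46 + s) (Q(s) = s + (46 + s)*(2*s) = s + 2*s*(46 + s))
(13685 + Q(116)) + 26440 = (13685 + 116*(93 + 2*116)) + 26440 = (13685 + 116*(93 + 232)) + 26440 = (13685 + 116*325) + 26440 = (13685 + 37700) + 26440 = 51385 + 26440 = 77825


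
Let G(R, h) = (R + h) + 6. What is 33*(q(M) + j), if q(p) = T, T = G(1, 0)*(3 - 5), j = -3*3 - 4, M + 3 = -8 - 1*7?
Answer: -891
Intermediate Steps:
M = -18 (M = -3 + (-8 - 1*7) = -3 + (-8 - 7) = -3 - 15 = -18)
G(R, h) = 6 + R + h
j = -13 (j = -9 - 4 = -13)
T = -14 (T = (6 + 1 + 0)*(3 - 5) = 7*(-2) = -14)
q(p) = -14
33*(q(M) + j) = 33*(-14 - 13) = 33*(-27) = -891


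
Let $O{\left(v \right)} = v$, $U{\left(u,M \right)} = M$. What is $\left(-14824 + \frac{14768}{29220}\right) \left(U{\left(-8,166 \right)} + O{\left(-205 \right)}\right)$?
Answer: $\frac{1407713164}{2435} \approx 5.7812 \cdot 10^{5}$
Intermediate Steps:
$\left(-14824 + \frac{14768}{29220}\right) \left(U{\left(-8,166 \right)} + O{\left(-205 \right)}\right) = \left(-14824 + \frac{14768}{29220}\right) \left(166 - 205\right) = \left(-14824 + 14768 \cdot \frac{1}{29220}\right) \left(-39\right) = \left(-14824 + \frac{3692}{7305}\right) \left(-39\right) = \left(- \frac{108285628}{7305}\right) \left(-39\right) = \frac{1407713164}{2435}$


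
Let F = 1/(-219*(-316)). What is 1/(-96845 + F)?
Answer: -69204/6702061379 ≈ -1.0326e-5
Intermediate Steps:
F = 1/69204 ≈ 1.4450e-5
1/(-96845 + F) = 1/(-96845 + 1/69204) = 1/(-6702061379/69204) = -69204/6702061379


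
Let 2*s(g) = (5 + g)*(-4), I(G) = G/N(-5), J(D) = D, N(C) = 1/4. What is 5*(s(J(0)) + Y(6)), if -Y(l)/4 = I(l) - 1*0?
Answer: -530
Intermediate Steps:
N(C) = 1/4
I(G) = 4*G (I(G) = G/(1/4) = G*4 = 4*G)
Y(l) = -16*l (Y(l) = -4*(4*l - 1*0) = -4*(4*l + 0) = -16*l)
s(g) = -10 - 2*g (s(g) = ((5 + g)*(-4))/2 = (-20 - 4*g)/2 = -10 - 2*g)
5*(s(J(0)) + Y(6)) = 5*((-10 - 2*0) - 16*6) = 5*((-10 + 0) - 96) = 5*(-10 - 96) = 5*(-106) = -530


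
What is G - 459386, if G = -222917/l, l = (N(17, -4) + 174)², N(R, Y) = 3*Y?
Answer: -12056349101/26244 ≈ -4.5939e+5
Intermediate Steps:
l = 26244 (l = (3*(-4) + 174)² = (-12 + 174)² = 162² = 26244)
G = -222917/26244 ≈ -8.4940
G - 459386 = -222917/26244 - 459386 = -12056349101/26244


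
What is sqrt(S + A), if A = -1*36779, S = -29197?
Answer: 2*I*sqrt(16494) ≈ 256.86*I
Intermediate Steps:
A = -36779
sqrt(S + A) = sqrt(-29197 - 36779) = sqrt(-65976) = 2*I*sqrt(16494)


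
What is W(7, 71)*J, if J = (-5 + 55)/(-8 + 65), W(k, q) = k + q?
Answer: 1300/19 ≈ 68.421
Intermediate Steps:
J = 50/57 ≈ 0.87719
W(7, 71)*J = (7 + 71)*(50/57) = 78*(50/57) = 1300/19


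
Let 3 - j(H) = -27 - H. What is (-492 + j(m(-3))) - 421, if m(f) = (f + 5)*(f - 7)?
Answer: -903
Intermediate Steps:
m(f) = (-7 + f)*(5 + f) (m(f) = (5 + f)*(-7 + f) = (-7 + f)*(5 + f))
j(H) = 30 + H (j(H) = 3 - (-27 - H) = 3 + (27 + H) = 30 + H)
(-492 + j(m(-3))) - 421 = (-492 + (30 + (-35 + (-3)**2 - 2*(-3)))) - 421 = (-492 + (30 + (-35 + 9 + 6))) - 421 = (-492 + (30 - 20)) - 421 = (-492 + 10) - 421 = -482 - 421 = -903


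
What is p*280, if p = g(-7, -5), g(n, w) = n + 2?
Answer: -1400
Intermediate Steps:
g(n, w) = 2 + n
p = -5 (p = 2 - 7 = -5)
p*280 = -5*280 = -1400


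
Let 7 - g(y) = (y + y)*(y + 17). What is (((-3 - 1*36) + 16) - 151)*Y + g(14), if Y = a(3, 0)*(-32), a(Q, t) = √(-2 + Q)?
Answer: 4707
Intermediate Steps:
g(y) = 7 - 2*y*(17 + y) (g(y) = 7 - (y + y)*(y + 17) = 7 - 2*y*(17 + y))
Y = -32 (Y = √(-2 + 3)*(-32) = √1*(-32) = 1*(-32) = -32)
(((-3 - 1*36) + 16) - 151)*Y + g(14) = (((-3 - 1*36) + 16) - 151)*(-32) + (7 - 34*14 - 2*14²) = (((-3 - 36) + 16) - 151)*(-32) + (7 - 476 - 2*196) = ((-39 + 16) - 151)*(-32) + (7 - 476 - 392) = (-23 - 151)*(-32) - 861 = -174*(-32) - 861 = 5568 - 861 = 4707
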